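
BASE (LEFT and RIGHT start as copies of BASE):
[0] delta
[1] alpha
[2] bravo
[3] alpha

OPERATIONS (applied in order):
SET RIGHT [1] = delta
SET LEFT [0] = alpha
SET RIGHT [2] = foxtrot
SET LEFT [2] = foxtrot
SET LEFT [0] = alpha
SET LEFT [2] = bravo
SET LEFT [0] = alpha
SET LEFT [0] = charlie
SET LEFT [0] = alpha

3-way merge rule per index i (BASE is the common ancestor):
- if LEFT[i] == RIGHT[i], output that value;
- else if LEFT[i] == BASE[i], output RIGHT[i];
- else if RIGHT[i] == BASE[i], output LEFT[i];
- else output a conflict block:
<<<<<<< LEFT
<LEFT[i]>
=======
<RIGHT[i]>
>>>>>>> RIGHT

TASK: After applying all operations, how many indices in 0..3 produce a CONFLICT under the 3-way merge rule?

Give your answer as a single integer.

Final LEFT:  [alpha, alpha, bravo, alpha]
Final RIGHT: [delta, delta, foxtrot, alpha]
i=0: L=alpha, R=delta=BASE -> take LEFT -> alpha
i=1: L=alpha=BASE, R=delta -> take RIGHT -> delta
i=2: L=bravo=BASE, R=foxtrot -> take RIGHT -> foxtrot
i=3: L=alpha R=alpha -> agree -> alpha
Conflict count: 0

Answer: 0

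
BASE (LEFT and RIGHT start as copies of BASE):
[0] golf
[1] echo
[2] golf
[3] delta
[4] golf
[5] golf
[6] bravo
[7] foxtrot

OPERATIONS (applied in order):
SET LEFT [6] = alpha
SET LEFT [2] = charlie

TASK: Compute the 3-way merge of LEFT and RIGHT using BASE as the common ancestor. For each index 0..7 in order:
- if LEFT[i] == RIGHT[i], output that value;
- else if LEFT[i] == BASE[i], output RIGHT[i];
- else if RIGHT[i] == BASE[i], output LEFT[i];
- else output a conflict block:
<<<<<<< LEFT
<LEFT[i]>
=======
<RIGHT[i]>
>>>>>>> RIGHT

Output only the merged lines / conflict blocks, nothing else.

Answer: golf
echo
charlie
delta
golf
golf
alpha
foxtrot

Derivation:
Final LEFT:  [golf, echo, charlie, delta, golf, golf, alpha, foxtrot]
Final RIGHT: [golf, echo, golf, delta, golf, golf, bravo, foxtrot]
i=0: L=golf R=golf -> agree -> golf
i=1: L=echo R=echo -> agree -> echo
i=2: L=charlie, R=golf=BASE -> take LEFT -> charlie
i=3: L=delta R=delta -> agree -> delta
i=4: L=golf R=golf -> agree -> golf
i=5: L=golf R=golf -> agree -> golf
i=6: L=alpha, R=bravo=BASE -> take LEFT -> alpha
i=7: L=foxtrot R=foxtrot -> agree -> foxtrot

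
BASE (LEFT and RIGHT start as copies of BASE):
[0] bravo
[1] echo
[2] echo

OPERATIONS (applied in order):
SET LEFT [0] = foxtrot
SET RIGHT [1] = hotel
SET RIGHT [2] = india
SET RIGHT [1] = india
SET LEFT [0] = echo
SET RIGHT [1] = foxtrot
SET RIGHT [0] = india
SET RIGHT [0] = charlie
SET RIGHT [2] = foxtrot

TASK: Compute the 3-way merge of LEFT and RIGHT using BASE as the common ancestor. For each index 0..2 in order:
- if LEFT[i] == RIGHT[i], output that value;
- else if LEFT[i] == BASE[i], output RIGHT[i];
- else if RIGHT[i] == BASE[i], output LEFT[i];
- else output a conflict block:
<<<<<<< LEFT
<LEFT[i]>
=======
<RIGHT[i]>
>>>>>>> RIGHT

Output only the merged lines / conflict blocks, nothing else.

Final LEFT:  [echo, echo, echo]
Final RIGHT: [charlie, foxtrot, foxtrot]
i=0: BASE=bravo L=echo R=charlie all differ -> CONFLICT
i=1: L=echo=BASE, R=foxtrot -> take RIGHT -> foxtrot
i=2: L=echo=BASE, R=foxtrot -> take RIGHT -> foxtrot

Answer: <<<<<<< LEFT
echo
=======
charlie
>>>>>>> RIGHT
foxtrot
foxtrot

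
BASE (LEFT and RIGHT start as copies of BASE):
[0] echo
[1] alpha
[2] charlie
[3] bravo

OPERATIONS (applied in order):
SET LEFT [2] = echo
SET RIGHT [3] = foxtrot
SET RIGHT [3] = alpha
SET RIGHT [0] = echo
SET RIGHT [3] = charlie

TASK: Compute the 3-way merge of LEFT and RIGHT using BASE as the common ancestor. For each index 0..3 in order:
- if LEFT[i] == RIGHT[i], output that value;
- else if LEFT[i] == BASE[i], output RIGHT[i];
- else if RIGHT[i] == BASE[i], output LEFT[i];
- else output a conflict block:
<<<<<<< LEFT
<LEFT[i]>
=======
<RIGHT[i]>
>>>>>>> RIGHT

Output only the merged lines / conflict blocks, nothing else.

Answer: echo
alpha
echo
charlie

Derivation:
Final LEFT:  [echo, alpha, echo, bravo]
Final RIGHT: [echo, alpha, charlie, charlie]
i=0: L=echo R=echo -> agree -> echo
i=1: L=alpha R=alpha -> agree -> alpha
i=2: L=echo, R=charlie=BASE -> take LEFT -> echo
i=3: L=bravo=BASE, R=charlie -> take RIGHT -> charlie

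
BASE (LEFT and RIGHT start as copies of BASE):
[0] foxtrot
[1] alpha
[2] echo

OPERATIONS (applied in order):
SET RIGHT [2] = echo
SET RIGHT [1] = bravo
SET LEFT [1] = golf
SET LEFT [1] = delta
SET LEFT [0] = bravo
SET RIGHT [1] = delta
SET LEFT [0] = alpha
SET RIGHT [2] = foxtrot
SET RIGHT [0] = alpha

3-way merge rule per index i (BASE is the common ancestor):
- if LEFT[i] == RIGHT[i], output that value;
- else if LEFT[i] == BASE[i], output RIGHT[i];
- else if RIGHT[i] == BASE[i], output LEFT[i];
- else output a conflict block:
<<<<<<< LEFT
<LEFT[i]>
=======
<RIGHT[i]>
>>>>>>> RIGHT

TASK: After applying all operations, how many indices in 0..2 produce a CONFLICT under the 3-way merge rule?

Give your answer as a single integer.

Final LEFT:  [alpha, delta, echo]
Final RIGHT: [alpha, delta, foxtrot]
i=0: L=alpha R=alpha -> agree -> alpha
i=1: L=delta R=delta -> agree -> delta
i=2: L=echo=BASE, R=foxtrot -> take RIGHT -> foxtrot
Conflict count: 0

Answer: 0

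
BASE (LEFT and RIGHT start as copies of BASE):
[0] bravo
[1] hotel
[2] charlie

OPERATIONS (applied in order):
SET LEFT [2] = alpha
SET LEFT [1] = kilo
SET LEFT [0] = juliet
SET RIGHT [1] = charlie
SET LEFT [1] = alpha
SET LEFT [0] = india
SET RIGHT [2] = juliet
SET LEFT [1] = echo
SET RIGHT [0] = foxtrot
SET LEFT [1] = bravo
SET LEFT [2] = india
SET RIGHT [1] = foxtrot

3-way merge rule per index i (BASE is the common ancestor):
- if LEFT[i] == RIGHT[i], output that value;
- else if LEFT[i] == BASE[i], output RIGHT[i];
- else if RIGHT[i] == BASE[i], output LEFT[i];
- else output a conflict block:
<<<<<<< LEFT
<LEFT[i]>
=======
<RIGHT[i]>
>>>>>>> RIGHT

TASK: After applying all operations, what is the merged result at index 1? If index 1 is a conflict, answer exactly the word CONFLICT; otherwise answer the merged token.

Final LEFT:  [india, bravo, india]
Final RIGHT: [foxtrot, foxtrot, juliet]
i=0: BASE=bravo L=india R=foxtrot all differ -> CONFLICT
i=1: BASE=hotel L=bravo R=foxtrot all differ -> CONFLICT
i=2: BASE=charlie L=india R=juliet all differ -> CONFLICT
Index 1 -> CONFLICT

Answer: CONFLICT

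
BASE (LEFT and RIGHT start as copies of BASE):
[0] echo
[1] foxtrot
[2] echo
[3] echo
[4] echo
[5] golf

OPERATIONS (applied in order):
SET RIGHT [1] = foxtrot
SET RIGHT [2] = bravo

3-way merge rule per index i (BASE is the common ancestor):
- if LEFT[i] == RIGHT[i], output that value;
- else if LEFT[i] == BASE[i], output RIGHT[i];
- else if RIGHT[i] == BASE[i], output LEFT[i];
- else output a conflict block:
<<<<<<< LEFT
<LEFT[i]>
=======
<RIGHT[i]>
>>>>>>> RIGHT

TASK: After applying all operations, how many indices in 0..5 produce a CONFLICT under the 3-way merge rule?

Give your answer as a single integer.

Final LEFT:  [echo, foxtrot, echo, echo, echo, golf]
Final RIGHT: [echo, foxtrot, bravo, echo, echo, golf]
i=0: L=echo R=echo -> agree -> echo
i=1: L=foxtrot R=foxtrot -> agree -> foxtrot
i=2: L=echo=BASE, R=bravo -> take RIGHT -> bravo
i=3: L=echo R=echo -> agree -> echo
i=4: L=echo R=echo -> agree -> echo
i=5: L=golf R=golf -> agree -> golf
Conflict count: 0

Answer: 0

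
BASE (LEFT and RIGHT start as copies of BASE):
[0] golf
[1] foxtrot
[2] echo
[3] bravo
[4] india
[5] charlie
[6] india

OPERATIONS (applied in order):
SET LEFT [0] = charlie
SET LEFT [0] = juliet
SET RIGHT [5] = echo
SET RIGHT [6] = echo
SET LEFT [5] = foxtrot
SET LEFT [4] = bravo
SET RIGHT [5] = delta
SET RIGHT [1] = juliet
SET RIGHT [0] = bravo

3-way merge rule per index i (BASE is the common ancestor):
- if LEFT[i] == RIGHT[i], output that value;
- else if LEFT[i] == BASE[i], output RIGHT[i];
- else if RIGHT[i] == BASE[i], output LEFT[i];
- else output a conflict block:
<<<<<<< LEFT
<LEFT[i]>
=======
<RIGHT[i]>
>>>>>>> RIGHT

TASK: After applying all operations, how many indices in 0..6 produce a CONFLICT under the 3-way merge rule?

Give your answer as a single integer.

Final LEFT:  [juliet, foxtrot, echo, bravo, bravo, foxtrot, india]
Final RIGHT: [bravo, juliet, echo, bravo, india, delta, echo]
i=0: BASE=golf L=juliet R=bravo all differ -> CONFLICT
i=1: L=foxtrot=BASE, R=juliet -> take RIGHT -> juliet
i=2: L=echo R=echo -> agree -> echo
i=3: L=bravo R=bravo -> agree -> bravo
i=4: L=bravo, R=india=BASE -> take LEFT -> bravo
i=5: BASE=charlie L=foxtrot R=delta all differ -> CONFLICT
i=6: L=india=BASE, R=echo -> take RIGHT -> echo
Conflict count: 2

Answer: 2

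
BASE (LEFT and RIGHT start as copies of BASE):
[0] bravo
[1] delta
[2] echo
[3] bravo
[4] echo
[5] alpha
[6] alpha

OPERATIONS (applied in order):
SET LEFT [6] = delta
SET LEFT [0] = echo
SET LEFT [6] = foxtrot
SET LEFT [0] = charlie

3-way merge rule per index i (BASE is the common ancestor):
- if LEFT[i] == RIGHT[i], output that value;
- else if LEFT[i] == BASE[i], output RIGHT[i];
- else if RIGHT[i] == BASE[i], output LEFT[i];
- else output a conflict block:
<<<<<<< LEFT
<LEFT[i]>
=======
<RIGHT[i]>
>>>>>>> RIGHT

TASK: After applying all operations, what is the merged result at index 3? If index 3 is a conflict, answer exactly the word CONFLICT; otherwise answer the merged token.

Final LEFT:  [charlie, delta, echo, bravo, echo, alpha, foxtrot]
Final RIGHT: [bravo, delta, echo, bravo, echo, alpha, alpha]
i=0: L=charlie, R=bravo=BASE -> take LEFT -> charlie
i=1: L=delta R=delta -> agree -> delta
i=2: L=echo R=echo -> agree -> echo
i=3: L=bravo R=bravo -> agree -> bravo
i=4: L=echo R=echo -> agree -> echo
i=5: L=alpha R=alpha -> agree -> alpha
i=6: L=foxtrot, R=alpha=BASE -> take LEFT -> foxtrot
Index 3 -> bravo

Answer: bravo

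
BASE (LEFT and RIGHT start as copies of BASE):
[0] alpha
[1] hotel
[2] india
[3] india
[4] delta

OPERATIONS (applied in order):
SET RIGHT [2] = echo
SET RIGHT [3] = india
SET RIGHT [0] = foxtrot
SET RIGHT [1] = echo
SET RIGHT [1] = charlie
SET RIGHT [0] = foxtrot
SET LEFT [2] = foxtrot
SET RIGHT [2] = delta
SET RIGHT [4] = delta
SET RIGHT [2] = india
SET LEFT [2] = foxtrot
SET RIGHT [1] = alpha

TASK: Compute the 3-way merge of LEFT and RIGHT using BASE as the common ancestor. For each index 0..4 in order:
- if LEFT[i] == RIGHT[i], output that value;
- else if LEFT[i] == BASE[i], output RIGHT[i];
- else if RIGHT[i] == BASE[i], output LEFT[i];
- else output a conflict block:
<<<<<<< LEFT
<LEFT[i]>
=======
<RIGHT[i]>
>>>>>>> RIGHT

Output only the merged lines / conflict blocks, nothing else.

Final LEFT:  [alpha, hotel, foxtrot, india, delta]
Final RIGHT: [foxtrot, alpha, india, india, delta]
i=0: L=alpha=BASE, R=foxtrot -> take RIGHT -> foxtrot
i=1: L=hotel=BASE, R=alpha -> take RIGHT -> alpha
i=2: L=foxtrot, R=india=BASE -> take LEFT -> foxtrot
i=3: L=india R=india -> agree -> india
i=4: L=delta R=delta -> agree -> delta

Answer: foxtrot
alpha
foxtrot
india
delta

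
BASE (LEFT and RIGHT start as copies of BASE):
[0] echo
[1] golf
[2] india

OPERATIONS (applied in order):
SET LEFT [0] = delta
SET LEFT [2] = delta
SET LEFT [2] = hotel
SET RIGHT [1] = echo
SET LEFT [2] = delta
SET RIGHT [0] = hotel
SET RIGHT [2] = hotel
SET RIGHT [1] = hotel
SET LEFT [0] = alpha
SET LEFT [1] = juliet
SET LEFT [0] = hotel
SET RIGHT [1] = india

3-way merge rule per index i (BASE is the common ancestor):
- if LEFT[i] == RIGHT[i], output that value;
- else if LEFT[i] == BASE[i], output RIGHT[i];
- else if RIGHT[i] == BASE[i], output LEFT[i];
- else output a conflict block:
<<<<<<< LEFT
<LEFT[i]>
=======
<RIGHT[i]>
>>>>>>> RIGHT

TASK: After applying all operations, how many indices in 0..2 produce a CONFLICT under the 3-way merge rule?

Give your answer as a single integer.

Final LEFT:  [hotel, juliet, delta]
Final RIGHT: [hotel, india, hotel]
i=0: L=hotel R=hotel -> agree -> hotel
i=1: BASE=golf L=juliet R=india all differ -> CONFLICT
i=2: BASE=india L=delta R=hotel all differ -> CONFLICT
Conflict count: 2

Answer: 2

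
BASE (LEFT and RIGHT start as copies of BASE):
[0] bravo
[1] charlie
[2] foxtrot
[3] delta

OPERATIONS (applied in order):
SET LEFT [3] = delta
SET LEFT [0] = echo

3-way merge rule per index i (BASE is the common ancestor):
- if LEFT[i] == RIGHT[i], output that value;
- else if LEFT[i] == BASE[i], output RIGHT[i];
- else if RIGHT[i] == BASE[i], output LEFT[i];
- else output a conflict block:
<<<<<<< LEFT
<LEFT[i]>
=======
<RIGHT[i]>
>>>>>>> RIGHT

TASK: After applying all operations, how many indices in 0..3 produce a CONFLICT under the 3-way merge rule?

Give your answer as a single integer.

Final LEFT:  [echo, charlie, foxtrot, delta]
Final RIGHT: [bravo, charlie, foxtrot, delta]
i=0: L=echo, R=bravo=BASE -> take LEFT -> echo
i=1: L=charlie R=charlie -> agree -> charlie
i=2: L=foxtrot R=foxtrot -> agree -> foxtrot
i=3: L=delta R=delta -> agree -> delta
Conflict count: 0

Answer: 0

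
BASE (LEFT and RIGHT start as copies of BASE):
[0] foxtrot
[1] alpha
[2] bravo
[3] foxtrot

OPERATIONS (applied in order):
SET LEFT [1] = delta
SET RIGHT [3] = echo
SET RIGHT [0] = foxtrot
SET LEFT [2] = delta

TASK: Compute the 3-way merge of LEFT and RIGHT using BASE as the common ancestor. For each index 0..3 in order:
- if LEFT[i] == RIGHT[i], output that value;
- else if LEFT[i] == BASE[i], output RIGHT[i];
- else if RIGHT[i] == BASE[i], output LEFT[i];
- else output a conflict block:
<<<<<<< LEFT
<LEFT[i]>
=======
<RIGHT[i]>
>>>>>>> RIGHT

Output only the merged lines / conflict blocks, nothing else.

Answer: foxtrot
delta
delta
echo

Derivation:
Final LEFT:  [foxtrot, delta, delta, foxtrot]
Final RIGHT: [foxtrot, alpha, bravo, echo]
i=0: L=foxtrot R=foxtrot -> agree -> foxtrot
i=1: L=delta, R=alpha=BASE -> take LEFT -> delta
i=2: L=delta, R=bravo=BASE -> take LEFT -> delta
i=3: L=foxtrot=BASE, R=echo -> take RIGHT -> echo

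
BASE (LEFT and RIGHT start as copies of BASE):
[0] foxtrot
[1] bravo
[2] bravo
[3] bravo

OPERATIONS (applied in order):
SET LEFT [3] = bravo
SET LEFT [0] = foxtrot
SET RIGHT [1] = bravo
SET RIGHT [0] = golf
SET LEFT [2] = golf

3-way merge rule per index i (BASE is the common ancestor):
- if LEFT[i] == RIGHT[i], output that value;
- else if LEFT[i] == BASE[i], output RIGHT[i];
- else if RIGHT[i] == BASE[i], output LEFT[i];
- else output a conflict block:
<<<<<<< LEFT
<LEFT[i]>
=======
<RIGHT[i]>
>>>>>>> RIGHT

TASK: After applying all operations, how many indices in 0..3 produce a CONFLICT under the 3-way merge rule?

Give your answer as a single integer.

Final LEFT:  [foxtrot, bravo, golf, bravo]
Final RIGHT: [golf, bravo, bravo, bravo]
i=0: L=foxtrot=BASE, R=golf -> take RIGHT -> golf
i=1: L=bravo R=bravo -> agree -> bravo
i=2: L=golf, R=bravo=BASE -> take LEFT -> golf
i=3: L=bravo R=bravo -> agree -> bravo
Conflict count: 0

Answer: 0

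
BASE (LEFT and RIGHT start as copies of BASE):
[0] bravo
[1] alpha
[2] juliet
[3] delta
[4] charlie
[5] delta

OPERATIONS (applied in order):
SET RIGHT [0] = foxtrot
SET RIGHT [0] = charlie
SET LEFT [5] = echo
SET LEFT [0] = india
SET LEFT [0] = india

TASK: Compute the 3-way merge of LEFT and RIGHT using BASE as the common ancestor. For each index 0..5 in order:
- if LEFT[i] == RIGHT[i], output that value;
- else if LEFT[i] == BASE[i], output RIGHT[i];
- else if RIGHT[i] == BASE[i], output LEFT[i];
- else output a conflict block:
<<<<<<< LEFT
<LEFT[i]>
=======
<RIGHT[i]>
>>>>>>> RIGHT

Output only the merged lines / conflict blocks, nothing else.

Final LEFT:  [india, alpha, juliet, delta, charlie, echo]
Final RIGHT: [charlie, alpha, juliet, delta, charlie, delta]
i=0: BASE=bravo L=india R=charlie all differ -> CONFLICT
i=1: L=alpha R=alpha -> agree -> alpha
i=2: L=juliet R=juliet -> agree -> juliet
i=3: L=delta R=delta -> agree -> delta
i=4: L=charlie R=charlie -> agree -> charlie
i=5: L=echo, R=delta=BASE -> take LEFT -> echo

Answer: <<<<<<< LEFT
india
=======
charlie
>>>>>>> RIGHT
alpha
juliet
delta
charlie
echo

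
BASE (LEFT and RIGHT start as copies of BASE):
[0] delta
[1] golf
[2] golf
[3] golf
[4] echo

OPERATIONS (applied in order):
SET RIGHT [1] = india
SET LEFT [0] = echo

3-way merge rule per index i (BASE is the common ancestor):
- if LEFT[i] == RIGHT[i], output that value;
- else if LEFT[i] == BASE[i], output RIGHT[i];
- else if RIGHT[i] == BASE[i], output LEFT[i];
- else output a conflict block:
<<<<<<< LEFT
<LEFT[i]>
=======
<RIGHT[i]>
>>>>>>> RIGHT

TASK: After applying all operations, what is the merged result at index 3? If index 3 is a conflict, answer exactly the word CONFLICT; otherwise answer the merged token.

Final LEFT:  [echo, golf, golf, golf, echo]
Final RIGHT: [delta, india, golf, golf, echo]
i=0: L=echo, R=delta=BASE -> take LEFT -> echo
i=1: L=golf=BASE, R=india -> take RIGHT -> india
i=2: L=golf R=golf -> agree -> golf
i=3: L=golf R=golf -> agree -> golf
i=4: L=echo R=echo -> agree -> echo
Index 3 -> golf

Answer: golf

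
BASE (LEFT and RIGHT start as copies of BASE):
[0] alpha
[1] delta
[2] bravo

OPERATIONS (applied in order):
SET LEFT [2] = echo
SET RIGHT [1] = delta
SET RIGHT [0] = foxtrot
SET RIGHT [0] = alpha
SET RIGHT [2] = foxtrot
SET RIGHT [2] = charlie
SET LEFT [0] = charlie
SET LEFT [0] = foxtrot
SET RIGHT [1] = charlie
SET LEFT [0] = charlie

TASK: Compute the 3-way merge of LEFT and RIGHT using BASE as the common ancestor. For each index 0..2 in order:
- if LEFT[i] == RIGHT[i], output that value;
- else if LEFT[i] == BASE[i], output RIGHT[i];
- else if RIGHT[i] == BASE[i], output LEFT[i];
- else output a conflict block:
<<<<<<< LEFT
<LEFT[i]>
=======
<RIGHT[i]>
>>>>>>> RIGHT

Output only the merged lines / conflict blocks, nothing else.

Answer: charlie
charlie
<<<<<<< LEFT
echo
=======
charlie
>>>>>>> RIGHT

Derivation:
Final LEFT:  [charlie, delta, echo]
Final RIGHT: [alpha, charlie, charlie]
i=0: L=charlie, R=alpha=BASE -> take LEFT -> charlie
i=1: L=delta=BASE, R=charlie -> take RIGHT -> charlie
i=2: BASE=bravo L=echo R=charlie all differ -> CONFLICT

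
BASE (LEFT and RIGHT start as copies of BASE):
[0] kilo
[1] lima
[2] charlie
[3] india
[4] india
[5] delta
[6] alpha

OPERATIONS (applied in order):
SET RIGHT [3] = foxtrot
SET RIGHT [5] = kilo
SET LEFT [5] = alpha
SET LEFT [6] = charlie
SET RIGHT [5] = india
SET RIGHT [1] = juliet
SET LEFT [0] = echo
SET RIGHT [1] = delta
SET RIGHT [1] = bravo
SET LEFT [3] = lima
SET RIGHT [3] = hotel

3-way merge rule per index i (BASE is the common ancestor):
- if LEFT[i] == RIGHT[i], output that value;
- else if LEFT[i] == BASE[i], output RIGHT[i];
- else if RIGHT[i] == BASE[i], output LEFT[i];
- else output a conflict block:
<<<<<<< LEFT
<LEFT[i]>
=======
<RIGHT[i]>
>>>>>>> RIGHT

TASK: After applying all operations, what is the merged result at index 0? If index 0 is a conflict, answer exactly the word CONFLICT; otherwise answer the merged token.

Answer: echo

Derivation:
Final LEFT:  [echo, lima, charlie, lima, india, alpha, charlie]
Final RIGHT: [kilo, bravo, charlie, hotel, india, india, alpha]
i=0: L=echo, R=kilo=BASE -> take LEFT -> echo
i=1: L=lima=BASE, R=bravo -> take RIGHT -> bravo
i=2: L=charlie R=charlie -> agree -> charlie
i=3: BASE=india L=lima R=hotel all differ -> CONFLICT
i=4: L=india R=india -> agree -> india
i=5: BASE=delta L=alpha R=india all differ -> CONFLICT
i=6: L=charlie, R=alpha=BASE -> take LEFT -> charlie
Index 0 -> echo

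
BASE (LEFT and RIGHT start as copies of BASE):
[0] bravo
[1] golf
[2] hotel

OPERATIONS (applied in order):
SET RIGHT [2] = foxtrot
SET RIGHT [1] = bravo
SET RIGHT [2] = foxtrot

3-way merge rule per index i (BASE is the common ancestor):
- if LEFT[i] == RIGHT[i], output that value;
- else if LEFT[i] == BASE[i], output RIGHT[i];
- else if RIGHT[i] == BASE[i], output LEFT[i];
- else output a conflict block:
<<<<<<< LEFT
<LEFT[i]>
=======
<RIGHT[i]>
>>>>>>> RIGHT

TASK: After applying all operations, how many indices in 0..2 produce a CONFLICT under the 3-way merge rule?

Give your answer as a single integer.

Answer: 0

Derivation:
Final LEFT:  [bravo, golf, hotel]
Final RIGHT: [bravo, bravo, foxtrot]
i=0: L=bravo R=bravo -> agree -> bravo
i=1: L=golf=BASE, R=bravo -> take RIGHT -> bravo
i=2: L=hotel=BASE, R=foxtrot -> take RIGHT -> foxtrot
Conflict count: 0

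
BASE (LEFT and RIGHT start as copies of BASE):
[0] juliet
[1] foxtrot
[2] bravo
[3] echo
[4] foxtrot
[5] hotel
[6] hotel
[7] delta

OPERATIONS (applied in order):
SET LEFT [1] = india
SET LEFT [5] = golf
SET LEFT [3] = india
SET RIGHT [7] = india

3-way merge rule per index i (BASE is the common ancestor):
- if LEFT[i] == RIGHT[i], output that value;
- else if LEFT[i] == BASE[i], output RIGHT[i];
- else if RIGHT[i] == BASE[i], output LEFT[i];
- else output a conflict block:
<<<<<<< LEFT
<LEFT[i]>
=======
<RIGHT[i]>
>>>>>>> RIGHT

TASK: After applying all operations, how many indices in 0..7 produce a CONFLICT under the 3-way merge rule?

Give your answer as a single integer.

Answer: 0

Derivation:
Final LEFT:  [juliet, india, bravo, india, foxtrot, golf, hotel, delta]
Final RIGHT: [juliet, foxtrot, bravo, echo, foxtrot, hotel, hotel, india]
i=0: L=juliet R=juliet -> agree -> juliet
i=1: L=india, R=foxtrot=BASE -> take LEFT -> india
i=2: L=bravo R=bravo -> agree -> bravo
i=3: L=india, R=echo=BASE -> take LEFT -> india
i=4: L=foxtrot R=foxtrot -> agree -> foxtrot
i=5: L=golf, R=hotel=BASE -> take LEFT -> golf
i=6: L=hotel R=hotel -> agree -> hotel
i=7: L=delta=BASE, R=india -> take RIGHT -> india
Conflict count: 0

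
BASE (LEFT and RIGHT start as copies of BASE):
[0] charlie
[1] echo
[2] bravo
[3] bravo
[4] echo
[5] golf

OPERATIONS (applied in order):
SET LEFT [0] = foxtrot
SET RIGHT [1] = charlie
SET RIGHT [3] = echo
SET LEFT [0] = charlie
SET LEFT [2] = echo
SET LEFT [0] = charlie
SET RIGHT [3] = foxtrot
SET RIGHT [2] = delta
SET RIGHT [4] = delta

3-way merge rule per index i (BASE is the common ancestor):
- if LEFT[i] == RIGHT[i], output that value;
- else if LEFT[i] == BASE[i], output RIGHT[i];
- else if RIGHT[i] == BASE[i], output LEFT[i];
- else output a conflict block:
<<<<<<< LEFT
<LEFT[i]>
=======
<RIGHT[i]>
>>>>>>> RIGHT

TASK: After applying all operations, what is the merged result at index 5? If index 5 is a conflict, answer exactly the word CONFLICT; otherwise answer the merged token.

Answer: golf

Derivation:
Final LEFT:  [charlie, echo, echo, bravo, echo, golf]
Final RIGHT: [charlie, charlie, delta, foxtrot, delta, golf]
i=0: L=charlie R=charlie -> agree -> charlie
i=1: L=echo=BASE, R=charlie -> take RIGHT -> charlie
i=2: BASE=bravo L=echo R=delta all differ -> CONFLICT
i=3: L=bravo=BASE, R=foxtrot -> take RIGHT -> foxtrot
i=4: L=echo=BASE, R=delta -> take RIGHT -> delta
i=5: L=golf R=golf -> agree -> golf
Index 5 -> golf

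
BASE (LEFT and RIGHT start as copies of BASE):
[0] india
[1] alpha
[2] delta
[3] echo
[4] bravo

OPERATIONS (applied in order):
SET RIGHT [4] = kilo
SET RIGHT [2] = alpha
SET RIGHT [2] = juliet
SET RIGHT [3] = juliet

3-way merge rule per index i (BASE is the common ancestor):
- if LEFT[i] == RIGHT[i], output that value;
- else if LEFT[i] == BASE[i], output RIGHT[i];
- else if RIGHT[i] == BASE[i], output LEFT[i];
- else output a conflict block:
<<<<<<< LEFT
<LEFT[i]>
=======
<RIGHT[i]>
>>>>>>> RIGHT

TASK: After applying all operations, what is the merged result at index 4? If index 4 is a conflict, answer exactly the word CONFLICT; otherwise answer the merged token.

Answer: kilo

Derivation:
Final LEFT:  [india, alpha, delta, echo, bravo]
Final RIGHT: [india, alpha, juliet, juliet, kilo]
i=0: L=india R=india -> agree -> india
i=1: L=alpha R=alpha -> agree -> alpha
i=2: L=delta=BASE, R=juliet -> take RIGHT -> juliet
i=3: L=echo=BASE, R=juliet -> take RIGHT -> juliet
i=4: L=bravo=BASE, R=kilo -> take RIGHT -> kilo
Index 4 -> kilo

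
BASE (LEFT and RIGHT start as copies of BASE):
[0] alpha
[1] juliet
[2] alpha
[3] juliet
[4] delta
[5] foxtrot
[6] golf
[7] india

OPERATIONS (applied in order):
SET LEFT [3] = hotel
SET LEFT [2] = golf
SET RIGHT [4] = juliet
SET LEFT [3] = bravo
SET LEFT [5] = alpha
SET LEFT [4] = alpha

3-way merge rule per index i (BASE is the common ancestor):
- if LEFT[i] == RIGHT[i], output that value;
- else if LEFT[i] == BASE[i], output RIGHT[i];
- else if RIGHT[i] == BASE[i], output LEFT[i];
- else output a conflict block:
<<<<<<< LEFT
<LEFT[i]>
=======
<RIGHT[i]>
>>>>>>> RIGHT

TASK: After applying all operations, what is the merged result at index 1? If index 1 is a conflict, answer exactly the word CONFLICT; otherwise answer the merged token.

Final LEFT:  [alpha, juliet, golf, bravo, alpha, alpha, golf, india]
Final RIGHT: [alpha, juliet, alpha, juliet, juliet, foxtrot, golf, india]
i=0: L=alpha R=alpha -> agree -> alpha
i=1: L=juliet R=juliet -> agree -> juliet
i=2: L=golf, R=alpha=BASE -> take LEFT -> golf
i=3: L=bravo, R=juliet=BASE -> take LEFT -> bravo
i=4: BASE=delta L=alpha R=juliet all differ -> CONFLICT
i=5: L=alpha, R=foxtrot=BASE -> take LEFT -> alpha
i=6: L=golf R=golf -> agree -> golf
i=7: L=india R=india -> agree -> india
Index 1 -> juliet

Answer: juliet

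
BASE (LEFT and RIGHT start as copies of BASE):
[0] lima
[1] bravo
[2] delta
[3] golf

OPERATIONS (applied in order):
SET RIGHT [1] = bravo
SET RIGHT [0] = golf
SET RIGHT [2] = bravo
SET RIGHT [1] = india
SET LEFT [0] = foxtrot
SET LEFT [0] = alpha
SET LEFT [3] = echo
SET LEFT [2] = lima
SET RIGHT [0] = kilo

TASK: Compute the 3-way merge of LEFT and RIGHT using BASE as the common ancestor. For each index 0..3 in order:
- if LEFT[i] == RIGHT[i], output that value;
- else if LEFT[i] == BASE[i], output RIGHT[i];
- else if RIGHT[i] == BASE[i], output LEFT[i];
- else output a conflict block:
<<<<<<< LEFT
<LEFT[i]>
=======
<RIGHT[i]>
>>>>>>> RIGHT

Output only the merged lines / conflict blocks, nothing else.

Final LEFT:  [alpha, bravo, lima, echo]
Final RIGHT: [kilo, india, bravo, golf]
i=0: BASE=lima L=alpha R=kilo all differ -> CONFLICT
i=1: L=bravo=BASE, R=india -> take RIGHT -> india
i=2: BASE=delta L=lima R=bravo all differ -> CONFLICT
i=3: L=echo, R=golf=BASE -> take LEFT -> echo

Answer: <<<<<<< LEFT
alpha
=======
kilo
>>>>>>> RIGHT
india
<<<<<<< LEFT
lima
=======
bravo
>>>>>>> RIGHT
echo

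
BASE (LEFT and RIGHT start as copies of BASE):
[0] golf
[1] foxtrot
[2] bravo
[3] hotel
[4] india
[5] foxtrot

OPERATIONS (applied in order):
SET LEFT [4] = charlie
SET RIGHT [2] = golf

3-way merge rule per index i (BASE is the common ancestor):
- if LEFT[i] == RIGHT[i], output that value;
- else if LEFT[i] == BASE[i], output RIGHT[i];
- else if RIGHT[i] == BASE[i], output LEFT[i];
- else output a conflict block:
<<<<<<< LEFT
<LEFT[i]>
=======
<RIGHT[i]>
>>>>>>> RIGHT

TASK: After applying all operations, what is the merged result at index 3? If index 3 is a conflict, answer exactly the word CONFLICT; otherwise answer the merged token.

Answer: hotel

Derivation:
Final LEFT:  [golf, foxtrot, bravo, hotel, charlie, foxtrot]
Final RIGHT: [golf, foxtrot, golf, hotel, india, foxtrot]
i=0: L=golf R=golf -> agree -> golf
i=1: L=foxtrot R=foxtrot -> agree -> foxtrot
i=2: L=bravo=BASE, R=golf -> take RIGHT -> golf
i=3: L=hotel R=hotel -> agree -> hotel
i=4: L=charlie, R=india=BASE -> take LEFT -> charlie
i=5: L=foxtrot R=foxtrot -> agree -> foxtrot
Index 3 -> hotel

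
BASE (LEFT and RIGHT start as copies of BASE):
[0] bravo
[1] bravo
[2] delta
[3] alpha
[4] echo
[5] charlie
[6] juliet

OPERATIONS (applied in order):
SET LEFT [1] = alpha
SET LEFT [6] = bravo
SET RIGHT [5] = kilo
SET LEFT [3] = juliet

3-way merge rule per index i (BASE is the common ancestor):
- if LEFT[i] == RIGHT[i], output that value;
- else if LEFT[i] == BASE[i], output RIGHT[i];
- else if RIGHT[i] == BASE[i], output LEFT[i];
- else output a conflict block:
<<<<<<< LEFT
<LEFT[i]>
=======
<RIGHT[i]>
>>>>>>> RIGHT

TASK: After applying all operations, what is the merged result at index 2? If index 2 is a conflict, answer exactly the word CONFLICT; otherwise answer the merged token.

Final LEFT:  [bravo, alpha, delta, juliet, echo, charlie, bravo]
Final RIGHT: [bravo, bravo, delta, alpha, echo, kilo, juliet]
i=0: L=bravo R=bravo -> agree -> bravo
i=1: L=alpha, R=bravo=BASE -> take LEFT -> alpha
i=2: L=delta R=delta -> agree -> delta
i=3: L=juliet, R=alpha=BASE -> take LEFT -> juliet
i=4: L=echo R=echo -> agree -> echo
i=5: L=charlie=BASE, R=kilo -> take RIGHT -> kilo
i=6: L=bravo, R=juliet=BASE -> take LEFT -> bravo
Index 2 -> delta

Answer: delta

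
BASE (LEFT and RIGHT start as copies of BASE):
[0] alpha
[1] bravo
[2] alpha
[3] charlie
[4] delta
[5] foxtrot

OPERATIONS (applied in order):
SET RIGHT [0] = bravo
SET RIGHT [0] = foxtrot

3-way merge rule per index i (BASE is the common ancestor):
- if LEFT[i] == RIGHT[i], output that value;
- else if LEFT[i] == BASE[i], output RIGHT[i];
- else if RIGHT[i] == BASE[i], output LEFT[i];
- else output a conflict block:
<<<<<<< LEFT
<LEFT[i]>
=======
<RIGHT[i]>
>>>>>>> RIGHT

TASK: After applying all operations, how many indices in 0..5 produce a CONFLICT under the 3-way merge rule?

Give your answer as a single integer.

Final LEFT:  [alpha, bravo, alpha, charlie, delta, foxtrot]
Final RIGHT: [foxtrot, bravo, alpha, charlie, delta, foxtrot]
i=0: L=alpha=BASE, R=foxtrot -> take RIGHT -> foxtrot
i=1: L=bravo R=bravo -> agree -> bravo
i=2: L=alpha R=alpha -> agree -> alpha
i=3: L=charlie R=charlie -> agree -> charlie
i=4: L=delta R=delta -> agree -> delta
i=5: L=foxtrot R=foxtrot -> agree -> foxtrot
Conflict count: 0

Answer: 0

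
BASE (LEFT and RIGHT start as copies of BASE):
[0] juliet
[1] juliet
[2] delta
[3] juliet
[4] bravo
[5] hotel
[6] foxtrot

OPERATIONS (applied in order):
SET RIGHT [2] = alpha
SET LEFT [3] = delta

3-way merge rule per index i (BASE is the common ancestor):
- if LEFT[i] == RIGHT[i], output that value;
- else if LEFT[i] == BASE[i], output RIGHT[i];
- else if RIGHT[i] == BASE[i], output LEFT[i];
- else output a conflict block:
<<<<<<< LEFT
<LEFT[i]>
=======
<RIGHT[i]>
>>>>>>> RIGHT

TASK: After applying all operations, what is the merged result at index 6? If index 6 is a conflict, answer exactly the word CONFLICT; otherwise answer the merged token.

Answer: foxtrot

Derivation:
Final LEFT:  [juliet, juliet, delta, delta, bravo, hotel, foxtrot]
Final RIGHT: [juliet, juliet, alpha, juliet, bravo, hotel, foxtrot]
i=0: L=juliet R=juliet -> agree -> juliet
i=1: L=juliet R=juliet -> agree -> juliet
i=2: L=delta=BASE, R=alpha -> take RIGHT -> alpha
i=3: L=delta, R=juliet=BASE -> take LEFT -> delta
i=4: L=bravo R=bravo -> agree -> bravo
i=5: L=hotel R=hotel -> agree -> hotel
i=6: L=foxtrot R=foxtrot -> agree -> foxtrot
Index 6 -> foxtrot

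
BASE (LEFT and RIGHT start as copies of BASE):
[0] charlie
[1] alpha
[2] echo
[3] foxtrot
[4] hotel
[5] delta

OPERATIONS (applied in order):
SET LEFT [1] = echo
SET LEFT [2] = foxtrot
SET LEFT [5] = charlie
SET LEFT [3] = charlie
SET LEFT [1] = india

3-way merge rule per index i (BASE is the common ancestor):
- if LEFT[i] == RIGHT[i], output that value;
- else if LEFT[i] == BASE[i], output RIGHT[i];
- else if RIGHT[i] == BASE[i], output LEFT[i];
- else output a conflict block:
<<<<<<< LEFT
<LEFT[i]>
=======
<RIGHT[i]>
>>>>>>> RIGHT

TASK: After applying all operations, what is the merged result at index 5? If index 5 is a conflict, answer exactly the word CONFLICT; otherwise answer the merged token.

Answer: charlie

Derivation:
Final LEFT:  [charlie, india, foxtrot, charlie, hotel, charlie]
Final RIGHT: [charlie, alpha, echo, foxtrot, hotel, delta]
i=0: L=charlie R=charlie -> agree -> charlie
i=1: L=india, R=alpha=BASE -> take LEFT -> india
i=2: L=foxtrot, R=echo=BASE -> take LEFT -> foxtrot
i=3: L=charlie, R=foxtrot=BASE -> take LEFT -> charlie
i=4: L=hotel R=hotel -> agree -> hotel
i=5: L=charlie, R=delta=BASE -> take LEFT -> charlie
Index 5 -> charlie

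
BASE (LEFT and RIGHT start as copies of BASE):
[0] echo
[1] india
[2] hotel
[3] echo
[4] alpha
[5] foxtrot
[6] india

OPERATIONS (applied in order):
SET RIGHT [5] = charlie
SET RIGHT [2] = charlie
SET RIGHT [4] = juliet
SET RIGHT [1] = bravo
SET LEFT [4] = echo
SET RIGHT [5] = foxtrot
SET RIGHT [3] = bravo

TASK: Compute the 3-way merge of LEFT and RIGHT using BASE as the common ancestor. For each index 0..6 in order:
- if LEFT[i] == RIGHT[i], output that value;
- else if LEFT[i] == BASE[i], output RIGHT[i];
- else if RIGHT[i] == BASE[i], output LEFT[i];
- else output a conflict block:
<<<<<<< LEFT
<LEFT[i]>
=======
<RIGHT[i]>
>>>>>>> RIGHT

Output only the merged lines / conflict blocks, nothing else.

Final LEFT:  [echo, india, hotel, echo, echo, foxtrot, india]
Final RIGHT: [echo, bravo, charlie, bravo, juliet, foxtrot, india]
i=0: L=echo R=echo -> agree -> echo
i=1: L=india=BASE, R=bravo -> take RIGHT -> bravo
i=2: L=hotel=BASE, R=charlie -> take RIGHT -> charlie
i=3: L=echo=BASE, R=bravo -> take RIGHT -> bravo
i=4: BASE=alpha L=echo R=juliet all differ -> CONFLICT
i=5: L=foxtrot R=foxtrot -> agree -> foxtrot
i=6: L=india R=india -> agree -> india

Answer: echo
bravo
charlie
bravo
<<<<<<< LEFT
echo
=======
juliet
>>>>>>> RIGHT
foxtrot
india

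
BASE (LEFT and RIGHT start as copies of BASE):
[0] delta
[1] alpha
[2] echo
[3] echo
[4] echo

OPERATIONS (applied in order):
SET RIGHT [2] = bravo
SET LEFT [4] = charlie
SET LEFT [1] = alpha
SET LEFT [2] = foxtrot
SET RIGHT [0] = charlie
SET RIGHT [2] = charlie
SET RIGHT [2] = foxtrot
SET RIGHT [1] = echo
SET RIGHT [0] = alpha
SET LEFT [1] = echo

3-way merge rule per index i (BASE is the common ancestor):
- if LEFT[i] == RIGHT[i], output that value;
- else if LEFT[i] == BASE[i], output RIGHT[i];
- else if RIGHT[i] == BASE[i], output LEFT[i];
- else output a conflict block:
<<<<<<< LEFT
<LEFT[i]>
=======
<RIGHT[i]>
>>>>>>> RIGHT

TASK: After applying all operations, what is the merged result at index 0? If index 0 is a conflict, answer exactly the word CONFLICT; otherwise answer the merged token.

Answer: alpha

Derivation:
Final LEFT:  [delta, echo, foxtrot, echo, charlie]
Final RIGHT: [alpha, echo, foxtrot, echo, echo]
i=0: L=delta=BASE, R=alpha -> take RIGHT -> alpha
i=1: L=echo R=echo -> agree -> echo
i=2: L=foxtrot R=foxtrot -> agree -> foxtrot
i=3: L=echo R=echo -> agree -> echo
i=4: L=charlie, R=echo=BASE -> take LEFT -> charlie
Index 0 -> alpha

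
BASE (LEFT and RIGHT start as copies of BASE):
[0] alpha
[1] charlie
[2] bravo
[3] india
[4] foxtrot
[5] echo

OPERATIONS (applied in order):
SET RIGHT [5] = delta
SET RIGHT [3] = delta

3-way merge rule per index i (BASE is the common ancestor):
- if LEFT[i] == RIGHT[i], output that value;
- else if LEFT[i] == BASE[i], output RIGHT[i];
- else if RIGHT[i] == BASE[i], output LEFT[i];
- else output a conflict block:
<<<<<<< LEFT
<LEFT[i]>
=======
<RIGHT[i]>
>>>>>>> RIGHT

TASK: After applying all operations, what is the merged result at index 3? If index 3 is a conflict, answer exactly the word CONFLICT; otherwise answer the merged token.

Final LEFT:  [alpha, charlie, bravo, india, foxtrot, echo]
Final RIGHT: [alpha, charlie, bravo, delta, foxtrot, delta]
i=0: L=alpha R=alpha -> agree -> alpha
i=1: L=charlie R=charlie -> agree -> charlie
i=2: L=bravo R=bravo -> agree -> bravo
i=3: L=india=BASE, R=delta -> take RIGHT -> delta
i=4: L=foxtrot R=foxtrot -> agree -> foxtrot
i=5: L=echo=BASE, R=delta -> take RIGHT -> delta
Index 3 -> delta

Answer: delta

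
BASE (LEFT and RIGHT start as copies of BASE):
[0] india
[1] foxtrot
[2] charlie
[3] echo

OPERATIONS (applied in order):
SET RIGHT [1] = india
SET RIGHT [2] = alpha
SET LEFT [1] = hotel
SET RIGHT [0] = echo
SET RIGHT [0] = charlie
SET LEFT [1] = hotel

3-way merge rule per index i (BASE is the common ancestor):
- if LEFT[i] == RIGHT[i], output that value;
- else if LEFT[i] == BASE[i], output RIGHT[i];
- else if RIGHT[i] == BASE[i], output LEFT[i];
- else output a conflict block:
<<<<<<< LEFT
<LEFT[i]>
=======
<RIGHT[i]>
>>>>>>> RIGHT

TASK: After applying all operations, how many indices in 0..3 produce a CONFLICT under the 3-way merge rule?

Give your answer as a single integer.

Answer: 1

Derivation:
Final LEFT:  [india, hotel, charlie, echo]
Final RIGHT: [charlie, india, alpha, echo]
i=0: L=india=BASE, R=charlie -> take RIGHT -> charlie
i=1: BASE=foxtrot L=hotel R=india all differ -> CONFLICT
i=2: L=charlie=BASE, R=alpha -> take RIGHT -> alpha
i=3: L=echo R=echo -> agree -> echo
Conflict count: 1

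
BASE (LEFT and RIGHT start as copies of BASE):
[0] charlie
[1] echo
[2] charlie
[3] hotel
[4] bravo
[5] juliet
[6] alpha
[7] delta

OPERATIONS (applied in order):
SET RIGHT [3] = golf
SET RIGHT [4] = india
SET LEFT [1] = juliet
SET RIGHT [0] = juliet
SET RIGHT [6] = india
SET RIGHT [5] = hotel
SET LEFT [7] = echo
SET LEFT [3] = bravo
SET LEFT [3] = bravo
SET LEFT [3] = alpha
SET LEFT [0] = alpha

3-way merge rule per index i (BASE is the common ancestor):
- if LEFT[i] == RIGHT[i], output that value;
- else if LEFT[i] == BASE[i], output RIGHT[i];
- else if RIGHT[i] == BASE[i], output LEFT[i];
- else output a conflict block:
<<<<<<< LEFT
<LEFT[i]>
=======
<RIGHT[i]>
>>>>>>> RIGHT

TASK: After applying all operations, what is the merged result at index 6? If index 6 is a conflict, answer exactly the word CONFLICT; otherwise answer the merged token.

Answer: india

Derivation:
Final LEFT:  [alpha, juliet, charlie, alpha, bravo, juliet, alpha, echo]
Final RIGHT: [juliet, echo, charlie, golf, india, hotel, india, delta]
i=0: BASE=charlie L=alpha R=juliet all differ -> CONFLICT
i=1: L=juliet, R=echo=BASE -> take LEFT -> juliet
i=2: L=charlie R=charlie -> agree -> charlie
i=3: BASE=hotel L=alpha R=golf all differ -> CONFLICT
i=4: L=bravo=BASE, R=india -> take RIGHT -> india
i=5: L=juliet=BASE, R=hotel -> take RIGHT -> hotel
i=6: L=alpha=BASE, R=india -> take RIGHT -> india
i=7: L=echo, R=delta=BASE -> take LEFT -> echo
Index 6 -> india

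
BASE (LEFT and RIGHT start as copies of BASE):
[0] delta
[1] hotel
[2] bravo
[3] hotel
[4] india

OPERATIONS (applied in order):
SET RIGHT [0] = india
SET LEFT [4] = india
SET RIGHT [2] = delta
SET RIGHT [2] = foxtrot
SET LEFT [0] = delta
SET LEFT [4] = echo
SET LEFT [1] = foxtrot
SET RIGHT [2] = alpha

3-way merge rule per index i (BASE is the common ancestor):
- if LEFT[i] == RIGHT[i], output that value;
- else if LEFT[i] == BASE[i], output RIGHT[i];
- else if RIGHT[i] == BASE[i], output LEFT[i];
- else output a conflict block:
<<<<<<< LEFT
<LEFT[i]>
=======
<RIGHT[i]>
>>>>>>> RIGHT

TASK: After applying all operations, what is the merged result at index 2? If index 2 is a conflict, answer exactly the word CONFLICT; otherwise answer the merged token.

Answer: alpha

Derivation:
Final LEFT:  [delta, foxtrot, bravo, hotel, echo]
Final RIGHT: [india, hotel, alpha, hotel, india]
i=0: L=delta=BASE, R=india -> take RIGHT -> india
i=1: L=foxtrot, R=hotel=BASE -> take LEFT -> foxtrot
i=2: L=bravo=BASE, R=alpha -> take RIGHT -> alpha
i=3: L=hotel R=hotel -> agree -> hotel
i=4: L=echo, R=india=BASE -> take LEFT -> echo
Index 2 -> alpha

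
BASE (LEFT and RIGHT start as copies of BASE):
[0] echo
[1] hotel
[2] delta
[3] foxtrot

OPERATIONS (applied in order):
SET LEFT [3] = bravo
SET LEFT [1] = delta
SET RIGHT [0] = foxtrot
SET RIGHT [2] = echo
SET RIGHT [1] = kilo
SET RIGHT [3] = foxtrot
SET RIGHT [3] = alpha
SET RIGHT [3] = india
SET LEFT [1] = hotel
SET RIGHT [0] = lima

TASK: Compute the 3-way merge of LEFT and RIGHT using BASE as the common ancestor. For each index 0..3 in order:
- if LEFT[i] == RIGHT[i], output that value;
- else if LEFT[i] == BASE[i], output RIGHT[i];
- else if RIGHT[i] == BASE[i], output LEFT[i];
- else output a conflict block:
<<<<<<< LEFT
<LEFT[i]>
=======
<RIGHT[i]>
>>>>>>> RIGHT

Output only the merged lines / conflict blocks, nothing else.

Final LEFT:  [echo, hotel, delta, bravo]
Final RIGHT: [lima, kilo, echo, india]
i=0: L=echo=BASE, R=lima -> take RIGHT -> lima
i=1: L=hotel=BASE, R=kilo -> take RIGHT -> kilo
i=2: L=delta=BASE, R=echo -> take RIGHT -> echo
i=3: BASE=foxtrot L=bravo R=india all differ -> CONFLICT

Answer: lima
kilo
echo
<<<<<<< LEFT
bravo
=======
india
>>>>>>> RIGHT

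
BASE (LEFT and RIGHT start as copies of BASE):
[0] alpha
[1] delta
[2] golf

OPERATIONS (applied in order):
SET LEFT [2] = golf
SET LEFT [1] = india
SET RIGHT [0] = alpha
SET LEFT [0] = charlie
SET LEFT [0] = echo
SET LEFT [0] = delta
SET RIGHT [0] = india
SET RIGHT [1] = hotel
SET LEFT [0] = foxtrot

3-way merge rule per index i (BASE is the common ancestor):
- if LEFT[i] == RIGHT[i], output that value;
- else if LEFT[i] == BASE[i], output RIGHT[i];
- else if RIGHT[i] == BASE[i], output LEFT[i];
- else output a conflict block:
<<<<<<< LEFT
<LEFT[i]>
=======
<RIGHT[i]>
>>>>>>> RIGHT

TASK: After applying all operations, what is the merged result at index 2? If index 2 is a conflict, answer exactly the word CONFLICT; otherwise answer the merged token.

Final LEFT:  [foxtrot, india, golf]
Final RIGHT: [india, hotel, golf]
i=0: BASE=alpha L=foxtrot R=india all differ -> CONFLICT
i=1: BASE=delta L=india R=hotel all differ -> CONFLICT
i=2: L=golf R=golf -> agree -> golf
Index 2 -> golf

Answer: golf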